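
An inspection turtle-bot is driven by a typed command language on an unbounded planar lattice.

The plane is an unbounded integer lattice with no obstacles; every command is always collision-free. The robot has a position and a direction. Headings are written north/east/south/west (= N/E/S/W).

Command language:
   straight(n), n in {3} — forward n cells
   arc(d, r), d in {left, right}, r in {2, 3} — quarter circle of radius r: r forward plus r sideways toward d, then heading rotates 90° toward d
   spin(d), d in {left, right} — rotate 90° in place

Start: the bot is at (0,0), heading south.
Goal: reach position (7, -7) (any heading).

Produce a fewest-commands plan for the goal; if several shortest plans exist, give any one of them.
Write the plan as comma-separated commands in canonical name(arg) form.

from: at (0,0), heading south
t=1 arc(left, 2) ⇒ at (2,-2), heading east
t=2 arc(right, 2) ⇒ at (4,-4), heading south
t=3 arc(left, 3) ⇒ at (7,-7), heading east
shorter routes all fall short; 3 is best.

arc(left, 2), arc(right, 2), arc(left, 3)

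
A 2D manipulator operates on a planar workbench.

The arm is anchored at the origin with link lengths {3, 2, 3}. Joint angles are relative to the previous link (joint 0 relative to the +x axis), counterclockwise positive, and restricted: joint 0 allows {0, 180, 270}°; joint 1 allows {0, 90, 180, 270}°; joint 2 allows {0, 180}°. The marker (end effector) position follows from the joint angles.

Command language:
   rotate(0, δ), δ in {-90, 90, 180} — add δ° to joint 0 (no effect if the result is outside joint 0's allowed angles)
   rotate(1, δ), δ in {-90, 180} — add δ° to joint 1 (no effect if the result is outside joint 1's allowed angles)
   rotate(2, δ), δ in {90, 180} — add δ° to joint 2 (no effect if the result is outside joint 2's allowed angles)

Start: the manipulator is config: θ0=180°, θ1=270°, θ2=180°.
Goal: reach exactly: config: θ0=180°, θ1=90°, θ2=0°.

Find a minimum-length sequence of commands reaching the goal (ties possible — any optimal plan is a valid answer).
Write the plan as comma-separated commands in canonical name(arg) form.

rotate(2, 180), rotate(1, 180)

t0: config: θ0=180°, θ1=270°, θ2=180°
[1] after rotate(2, 180): config: θ0=180°, θ1=270°, θ2=0°
[2] after rotate(1, 180): config: θ0=180°, θ1=90°, θ2=0°
shorter routes all fall short; 2 is best.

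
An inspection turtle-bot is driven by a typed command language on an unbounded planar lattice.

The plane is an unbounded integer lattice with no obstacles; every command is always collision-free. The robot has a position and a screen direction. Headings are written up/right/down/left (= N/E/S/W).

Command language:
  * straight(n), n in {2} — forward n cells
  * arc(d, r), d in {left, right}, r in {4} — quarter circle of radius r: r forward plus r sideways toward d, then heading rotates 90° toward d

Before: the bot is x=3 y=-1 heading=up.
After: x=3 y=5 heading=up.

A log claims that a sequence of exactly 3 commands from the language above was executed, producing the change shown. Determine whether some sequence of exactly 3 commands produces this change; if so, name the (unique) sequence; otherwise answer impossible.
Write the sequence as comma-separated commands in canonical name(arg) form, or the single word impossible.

straight(2), straight(2), straight(2)

key: heading stays N — no command in the sequence turns
begin: x=3 y=-1 heading=up
t=1 straight(2) ⇒ x=3 y=1 heading=up
t=2 straight(2) ⇒ x=3 y=3 heading=up
t=3 straight(2) ⇒ x=3 y=5 heading=up
no rival 3-sequence matches.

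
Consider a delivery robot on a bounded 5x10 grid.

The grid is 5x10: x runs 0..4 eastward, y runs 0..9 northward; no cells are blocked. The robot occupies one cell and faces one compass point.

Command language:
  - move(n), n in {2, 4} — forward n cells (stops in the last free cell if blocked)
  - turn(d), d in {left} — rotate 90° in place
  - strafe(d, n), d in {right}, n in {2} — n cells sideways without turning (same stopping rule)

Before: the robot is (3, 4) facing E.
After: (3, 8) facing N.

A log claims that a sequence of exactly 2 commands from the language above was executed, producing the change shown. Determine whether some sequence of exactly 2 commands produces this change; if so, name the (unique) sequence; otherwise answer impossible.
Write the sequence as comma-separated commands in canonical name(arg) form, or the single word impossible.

key: order matters: swapping turn(left) and move(4) lands elsewhere
begin: (3, 4) facing E
1. turn(left) → (3, 4) facing N
2. move(4) → (3, 8) facing N
all 16 alternatives checked — unique.

turn(left), move(4)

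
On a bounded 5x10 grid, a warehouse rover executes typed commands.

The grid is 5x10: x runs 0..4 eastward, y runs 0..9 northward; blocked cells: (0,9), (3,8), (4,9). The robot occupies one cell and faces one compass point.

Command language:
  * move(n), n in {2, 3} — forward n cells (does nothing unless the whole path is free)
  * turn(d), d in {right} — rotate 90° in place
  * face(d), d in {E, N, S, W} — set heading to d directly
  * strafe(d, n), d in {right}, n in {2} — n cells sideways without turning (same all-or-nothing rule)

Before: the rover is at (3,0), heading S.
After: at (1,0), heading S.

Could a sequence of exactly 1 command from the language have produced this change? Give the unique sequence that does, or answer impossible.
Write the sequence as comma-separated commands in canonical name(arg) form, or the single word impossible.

key: still facing S — the one step turns nothing
start: at (3,0), heading S
[1] after strafe(right, 2): at (1,0), heading S
no other 1-command option fits: unique.

strafe(right, 2)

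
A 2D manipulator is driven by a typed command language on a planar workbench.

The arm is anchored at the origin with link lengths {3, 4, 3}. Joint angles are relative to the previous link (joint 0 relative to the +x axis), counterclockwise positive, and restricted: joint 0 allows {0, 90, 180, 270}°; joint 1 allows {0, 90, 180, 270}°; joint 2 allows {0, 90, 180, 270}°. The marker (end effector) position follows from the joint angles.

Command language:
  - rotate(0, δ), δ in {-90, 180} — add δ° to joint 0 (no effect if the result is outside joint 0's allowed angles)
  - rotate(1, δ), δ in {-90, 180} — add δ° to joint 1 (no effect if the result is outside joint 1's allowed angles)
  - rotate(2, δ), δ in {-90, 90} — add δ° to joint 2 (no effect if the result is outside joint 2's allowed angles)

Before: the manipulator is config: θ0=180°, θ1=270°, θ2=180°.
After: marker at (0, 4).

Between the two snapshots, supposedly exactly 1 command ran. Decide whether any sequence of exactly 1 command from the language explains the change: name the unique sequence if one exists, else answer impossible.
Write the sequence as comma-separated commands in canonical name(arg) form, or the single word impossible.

begin: config: θ0=180°, θ1=270°, θ2=180°
1. rotate(2, 90) → config: θ0=180°, θ1=270°, θ2=270°
no other 1-command option fits: unique.

rotate(2, 90)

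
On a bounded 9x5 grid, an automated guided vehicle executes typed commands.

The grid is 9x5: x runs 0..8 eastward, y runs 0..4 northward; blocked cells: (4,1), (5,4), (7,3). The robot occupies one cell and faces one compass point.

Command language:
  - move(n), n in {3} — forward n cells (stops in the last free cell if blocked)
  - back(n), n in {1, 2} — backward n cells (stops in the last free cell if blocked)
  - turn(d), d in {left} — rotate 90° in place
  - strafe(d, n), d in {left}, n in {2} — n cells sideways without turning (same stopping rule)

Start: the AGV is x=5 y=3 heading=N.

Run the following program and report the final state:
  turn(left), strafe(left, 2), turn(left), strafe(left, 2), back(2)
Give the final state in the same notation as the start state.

x=7 y=2 heading=S

from: x=5 y=3 heading=N
step 1 (turn(left)): x=5 y=3 heading=W
step 2 (strafe(left, 2)): x=5 y=1 heading=W
step 3 (turn(left)): x=5 y=1 heading=S
step 4 (strafe(left, 2)): x=7 y=1 heading=S
step 5 (back(2)): x=7 y=2 heading=S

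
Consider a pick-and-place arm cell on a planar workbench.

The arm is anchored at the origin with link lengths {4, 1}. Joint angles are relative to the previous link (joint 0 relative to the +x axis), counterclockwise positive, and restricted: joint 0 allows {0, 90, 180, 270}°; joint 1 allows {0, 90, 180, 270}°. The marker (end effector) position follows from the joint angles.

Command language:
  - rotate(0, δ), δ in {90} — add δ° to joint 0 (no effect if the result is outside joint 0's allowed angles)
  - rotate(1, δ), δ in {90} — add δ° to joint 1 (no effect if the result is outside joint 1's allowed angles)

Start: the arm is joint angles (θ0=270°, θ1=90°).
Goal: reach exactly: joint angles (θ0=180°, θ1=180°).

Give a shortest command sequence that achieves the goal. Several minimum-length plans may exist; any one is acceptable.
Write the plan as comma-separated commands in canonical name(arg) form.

rotate(1, 90), rotate(0, 90), rotate(0, 90), rotate(0, 90)

t0: joint angles (θ0=270°, θ1=90°)
1. rotate(1, 90) → joint angles (θ0=270°, θ1=180°)
2. rotate(0, 90) → joint angles (θ0=0°, θ1=180°)
3. rotate(0, 90) → joint angles (θ0=90°, θ1=180°)
4. rotate(0, 90) → joint angles (θ0=180°, θ1=180°)
minimal: 4 command(s), checked below 4.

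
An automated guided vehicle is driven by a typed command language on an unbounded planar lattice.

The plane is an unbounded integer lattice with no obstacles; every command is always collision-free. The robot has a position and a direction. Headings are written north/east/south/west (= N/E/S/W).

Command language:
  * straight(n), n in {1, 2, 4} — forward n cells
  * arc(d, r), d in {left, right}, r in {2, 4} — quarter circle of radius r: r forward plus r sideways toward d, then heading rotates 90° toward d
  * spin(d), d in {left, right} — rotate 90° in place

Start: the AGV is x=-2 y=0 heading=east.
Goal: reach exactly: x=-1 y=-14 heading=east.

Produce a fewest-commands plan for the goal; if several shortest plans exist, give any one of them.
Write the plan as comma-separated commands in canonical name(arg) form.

start: x=-2 y=0 heading=east
1. arc(right, 4) → x=2 y=-4 heading=south
2. arc(right, 2) → x=0 y=-6 heading=west
3. straight(1) → x=-1 y=-6 heading=west
4. arc(left, 4) → x=-5 y=-10 heading=south
5. arc(left, 4) → x=-1 y=-14 heading=east
shorter routes all fall short; 5 is best.

arc(right, 4), arc(right, 2), straight(1), arc(left, 4), arc(left, 4)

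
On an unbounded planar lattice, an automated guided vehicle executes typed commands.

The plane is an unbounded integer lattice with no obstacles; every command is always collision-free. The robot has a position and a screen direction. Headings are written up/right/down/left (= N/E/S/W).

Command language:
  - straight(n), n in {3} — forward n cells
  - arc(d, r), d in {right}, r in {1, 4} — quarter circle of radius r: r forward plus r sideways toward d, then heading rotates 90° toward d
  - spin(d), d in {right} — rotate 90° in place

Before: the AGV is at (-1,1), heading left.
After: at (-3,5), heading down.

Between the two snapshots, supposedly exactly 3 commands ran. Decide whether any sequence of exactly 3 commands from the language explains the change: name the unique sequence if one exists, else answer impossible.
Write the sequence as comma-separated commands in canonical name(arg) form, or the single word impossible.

arc(right, 4), arc(right, 1), arc(right, 1)

key: order matters: swapping arc(right, 4) and arc(right, 1) lands elsewhere
start: at (-1,1), heading left
t=1 arc(right, 4) ⇒ at (-5,5), heading up
t=2 arc(right, 1) ⇒ at (-4,6), heading right
t=3 arc(right, 1) ⇒ at (-3,5), heading down
all 64 alternatives checked — unique.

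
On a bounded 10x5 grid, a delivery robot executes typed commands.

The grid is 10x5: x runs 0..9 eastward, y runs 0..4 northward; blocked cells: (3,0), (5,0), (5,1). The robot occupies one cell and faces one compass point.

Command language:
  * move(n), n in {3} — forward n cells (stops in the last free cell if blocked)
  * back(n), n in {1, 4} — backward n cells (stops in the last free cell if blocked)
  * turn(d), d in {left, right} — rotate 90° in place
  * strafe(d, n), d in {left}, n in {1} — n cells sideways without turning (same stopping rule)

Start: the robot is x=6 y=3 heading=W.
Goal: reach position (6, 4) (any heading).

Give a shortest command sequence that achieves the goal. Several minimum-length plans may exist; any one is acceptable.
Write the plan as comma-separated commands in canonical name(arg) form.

from: x=6 y=3 heading=W
step 1 (turn(right)): x=6 y=3 heading=N
step 2 (move(3)): x=6 y=4 heading=N
nothing shorter than 2 reaches the goal.

turn(right), move(3)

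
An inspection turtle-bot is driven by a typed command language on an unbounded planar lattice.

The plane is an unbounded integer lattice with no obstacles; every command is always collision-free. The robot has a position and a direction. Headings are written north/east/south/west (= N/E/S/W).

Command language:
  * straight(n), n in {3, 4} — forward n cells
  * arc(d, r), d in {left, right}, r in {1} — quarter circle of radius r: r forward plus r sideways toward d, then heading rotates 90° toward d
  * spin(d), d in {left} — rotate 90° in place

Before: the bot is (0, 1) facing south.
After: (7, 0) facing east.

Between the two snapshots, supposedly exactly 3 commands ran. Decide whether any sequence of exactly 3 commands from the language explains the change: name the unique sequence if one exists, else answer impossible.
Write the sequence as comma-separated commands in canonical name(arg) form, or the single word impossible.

key: cell and facing (now E) both changed — the 3 commands mix motion and turning
from: (0, 1) facing south
1. arc(left, 1) → (1, 0) facing east
2. straight(3) → (4, 0) facing east
3. straight(3) → (7, 0) facing east
uniquely the one of 125 3-step routes that fits.

arc(left, 1), straight(3), straight(3)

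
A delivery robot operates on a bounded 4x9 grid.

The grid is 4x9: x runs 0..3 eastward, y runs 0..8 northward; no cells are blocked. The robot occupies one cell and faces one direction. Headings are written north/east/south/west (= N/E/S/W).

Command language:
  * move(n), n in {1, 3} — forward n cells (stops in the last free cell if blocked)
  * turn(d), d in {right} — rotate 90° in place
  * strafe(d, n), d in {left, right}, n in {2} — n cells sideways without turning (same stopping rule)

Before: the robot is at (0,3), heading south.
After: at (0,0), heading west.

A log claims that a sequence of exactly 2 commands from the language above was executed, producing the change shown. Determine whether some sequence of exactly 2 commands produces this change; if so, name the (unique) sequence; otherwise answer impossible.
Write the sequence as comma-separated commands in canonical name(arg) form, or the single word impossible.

move(3), turn(right)

key: running turn(right) before move(3) would end elsewhere — order is forced
initial: at (0,3), heading south
step 1 (move(3)): at (0,0), heading south
step 2 (turn(right)): at (0,0), heading west
no rival 2-sequence matches.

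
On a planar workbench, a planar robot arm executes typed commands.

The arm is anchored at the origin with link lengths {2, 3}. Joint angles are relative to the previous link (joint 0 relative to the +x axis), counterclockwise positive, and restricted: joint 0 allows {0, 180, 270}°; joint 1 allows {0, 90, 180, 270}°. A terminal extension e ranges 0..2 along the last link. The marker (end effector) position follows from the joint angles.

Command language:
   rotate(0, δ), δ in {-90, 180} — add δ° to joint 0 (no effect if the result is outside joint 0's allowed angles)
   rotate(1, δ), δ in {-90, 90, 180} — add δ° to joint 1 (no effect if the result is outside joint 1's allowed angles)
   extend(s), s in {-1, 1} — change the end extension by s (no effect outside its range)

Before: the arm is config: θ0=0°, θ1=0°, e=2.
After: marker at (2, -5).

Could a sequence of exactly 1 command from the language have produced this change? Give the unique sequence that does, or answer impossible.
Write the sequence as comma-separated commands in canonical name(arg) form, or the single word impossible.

t0: config: θ0=0°, θ1=0°, e=2
1. rotate(1, -90) → config: θ0=0°, θ1=270°, e=2
uniquely the one of 7 1-step routes that fits.

rotate(1, -90)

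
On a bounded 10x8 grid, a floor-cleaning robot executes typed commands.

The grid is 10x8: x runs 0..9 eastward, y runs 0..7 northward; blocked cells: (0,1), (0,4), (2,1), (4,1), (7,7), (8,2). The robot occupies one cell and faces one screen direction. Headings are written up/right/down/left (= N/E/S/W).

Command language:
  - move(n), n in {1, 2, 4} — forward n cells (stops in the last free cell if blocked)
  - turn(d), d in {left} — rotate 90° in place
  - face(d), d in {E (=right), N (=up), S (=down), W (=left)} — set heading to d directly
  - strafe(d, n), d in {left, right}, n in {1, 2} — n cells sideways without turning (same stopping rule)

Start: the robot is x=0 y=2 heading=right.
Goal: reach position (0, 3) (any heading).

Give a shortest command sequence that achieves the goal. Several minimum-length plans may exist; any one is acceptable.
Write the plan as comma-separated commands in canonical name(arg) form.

strafe(left, 2)

start: x=0 y=2 heading=right
[1] after strafe(left, 2): x=0 y=3 heading=right
nothing shorter than 1 reaches the goal.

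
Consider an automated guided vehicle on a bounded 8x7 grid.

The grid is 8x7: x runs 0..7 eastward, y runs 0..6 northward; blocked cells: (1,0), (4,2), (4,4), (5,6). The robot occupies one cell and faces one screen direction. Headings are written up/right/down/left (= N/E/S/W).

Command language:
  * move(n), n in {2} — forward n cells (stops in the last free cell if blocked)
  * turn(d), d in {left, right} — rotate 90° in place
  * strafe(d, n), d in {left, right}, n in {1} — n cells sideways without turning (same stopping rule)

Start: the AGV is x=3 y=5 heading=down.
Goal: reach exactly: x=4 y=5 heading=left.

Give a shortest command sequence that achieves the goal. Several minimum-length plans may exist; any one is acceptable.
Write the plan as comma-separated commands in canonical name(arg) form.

initial: x=3 y=5 heading=down
t=1 strafe(left, 1) ⇒ x=4 y=5 heading=down
t=2 turn(right) ⇒ x=4 y=5 heading=left
nothing shorter than 2 reaches the goal.

strafe(left, 1), turn(right)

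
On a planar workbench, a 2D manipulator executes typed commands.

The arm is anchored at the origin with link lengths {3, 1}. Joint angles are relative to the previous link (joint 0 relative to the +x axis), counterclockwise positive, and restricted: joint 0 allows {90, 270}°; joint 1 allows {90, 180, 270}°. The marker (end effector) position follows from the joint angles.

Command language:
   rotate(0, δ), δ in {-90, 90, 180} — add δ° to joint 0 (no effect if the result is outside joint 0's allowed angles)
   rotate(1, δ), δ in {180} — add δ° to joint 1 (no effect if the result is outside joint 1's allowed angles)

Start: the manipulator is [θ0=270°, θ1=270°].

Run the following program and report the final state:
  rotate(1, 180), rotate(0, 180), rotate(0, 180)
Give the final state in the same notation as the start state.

[θ0=270°, θ1=90°]

begin: [θ0=270°, θ1=270°]
step 1 (rotate(1, 180)): [θ0=270°, θ1=90°]
step 2 (rotate(0, 180)): [θ0=90°, θ1=90°]
step 3 (rotate(0, 180)): [θ0=270°, θ1=90°]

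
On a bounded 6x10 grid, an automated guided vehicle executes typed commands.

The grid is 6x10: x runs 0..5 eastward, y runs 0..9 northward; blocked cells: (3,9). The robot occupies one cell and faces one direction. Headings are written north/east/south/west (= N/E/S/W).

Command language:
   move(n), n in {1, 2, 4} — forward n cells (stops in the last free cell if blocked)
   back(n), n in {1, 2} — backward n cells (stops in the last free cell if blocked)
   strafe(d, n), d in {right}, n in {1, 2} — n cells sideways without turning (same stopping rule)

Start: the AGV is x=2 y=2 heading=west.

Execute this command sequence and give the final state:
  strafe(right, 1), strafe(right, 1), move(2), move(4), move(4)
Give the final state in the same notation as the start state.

begin: x=2 y=2 heading=west
t=1 strafe(right, 1) ⇒ x=2 y=3 heading=west
t=2 strafe(right, 1) ⇒ x=2 y=4 heading=west
t=3 move(2) ⇒ x=0 y=4 heading=west
t=4 move(4) ⇒ x=0 y=4 heading=west
t=5 move(4) ⇒ x=0 y=4 heading=west

x=0 y=4 heading=west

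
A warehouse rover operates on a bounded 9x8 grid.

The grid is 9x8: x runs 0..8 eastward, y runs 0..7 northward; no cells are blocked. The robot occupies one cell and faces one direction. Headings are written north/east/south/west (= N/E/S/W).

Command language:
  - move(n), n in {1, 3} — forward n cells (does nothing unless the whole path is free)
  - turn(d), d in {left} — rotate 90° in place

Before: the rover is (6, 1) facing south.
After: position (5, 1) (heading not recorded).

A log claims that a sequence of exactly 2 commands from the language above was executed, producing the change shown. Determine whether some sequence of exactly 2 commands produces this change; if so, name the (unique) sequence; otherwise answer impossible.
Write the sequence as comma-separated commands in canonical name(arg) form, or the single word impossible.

impossible

every 2-command combo misses the target.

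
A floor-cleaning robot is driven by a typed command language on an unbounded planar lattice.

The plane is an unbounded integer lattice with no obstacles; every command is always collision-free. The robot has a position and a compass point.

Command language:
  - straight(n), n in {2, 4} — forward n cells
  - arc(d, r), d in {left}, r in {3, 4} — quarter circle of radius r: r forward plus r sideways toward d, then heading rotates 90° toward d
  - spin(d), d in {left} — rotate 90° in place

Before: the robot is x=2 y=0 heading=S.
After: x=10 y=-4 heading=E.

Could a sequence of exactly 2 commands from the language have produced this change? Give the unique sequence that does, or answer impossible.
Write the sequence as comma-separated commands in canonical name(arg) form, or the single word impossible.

key: cell and facing (now E) both changed — the 2 commands mix motion and turning
from: x=2 y=0 heading=S
step 1 (arc(left, 4)): x=6 y=-4 heading=E
step 2 (straight(4)): x=10 y=-4 heading=E
no other 2-command option fits: unique.

arc(left, 4), straight(4)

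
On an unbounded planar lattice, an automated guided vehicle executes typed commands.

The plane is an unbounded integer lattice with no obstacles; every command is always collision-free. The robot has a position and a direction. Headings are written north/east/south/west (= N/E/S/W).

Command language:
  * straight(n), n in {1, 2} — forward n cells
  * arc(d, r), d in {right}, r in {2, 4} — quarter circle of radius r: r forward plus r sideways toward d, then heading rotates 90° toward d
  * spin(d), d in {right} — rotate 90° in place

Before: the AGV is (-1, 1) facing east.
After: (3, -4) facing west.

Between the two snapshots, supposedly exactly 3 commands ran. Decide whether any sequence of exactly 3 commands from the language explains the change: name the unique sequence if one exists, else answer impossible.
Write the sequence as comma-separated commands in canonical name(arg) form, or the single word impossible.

key: cell and facing (now W) both changed — the 3 commands mix motion and turning
begin: (-1, 1) facing east
[1] after arc(right, 4): (3, -3) facing south
[2] after straight(1): (3, -4) facing south
[3] after spin(right): (3, -4) facing west
uniquely the one of 125 3-step routes that fits.

arc(right, 4), straight(1), spin(right)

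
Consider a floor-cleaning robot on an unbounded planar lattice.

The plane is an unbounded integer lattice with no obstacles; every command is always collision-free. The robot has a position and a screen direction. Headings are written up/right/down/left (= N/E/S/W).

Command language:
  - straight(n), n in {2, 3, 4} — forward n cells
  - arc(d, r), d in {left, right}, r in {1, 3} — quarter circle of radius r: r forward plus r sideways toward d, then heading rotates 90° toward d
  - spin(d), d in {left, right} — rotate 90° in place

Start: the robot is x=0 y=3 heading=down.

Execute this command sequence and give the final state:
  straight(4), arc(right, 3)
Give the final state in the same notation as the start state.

x=-3 y=-4 heading=left

initial: x=0 y=3 heading=down
[1] after straight(4): x=0 y=-1 heading=down
[2] after arc(right, 3): x=-3 y=-4 heading=left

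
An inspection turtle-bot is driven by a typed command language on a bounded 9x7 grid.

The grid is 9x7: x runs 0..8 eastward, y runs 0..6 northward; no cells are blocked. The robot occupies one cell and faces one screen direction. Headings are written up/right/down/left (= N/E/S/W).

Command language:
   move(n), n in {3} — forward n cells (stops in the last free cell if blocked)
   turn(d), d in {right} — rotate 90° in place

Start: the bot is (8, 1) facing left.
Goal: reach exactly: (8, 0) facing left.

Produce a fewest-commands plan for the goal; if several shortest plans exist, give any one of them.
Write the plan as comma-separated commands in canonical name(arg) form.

turn(right), turn(right), turn(right), move(3), turn(right)

from: (8, 1) facing left
[1] after turn(right): (8, 1) facing up
[2] after turn(right): (8, 1) facing right
[3] after turn(right): (8, 1) facing down
[4] after move(3): (8, 0) facing down
[5] after turn(right): (8, 0) facing left
no 4-step plan works, so 5 is optimal.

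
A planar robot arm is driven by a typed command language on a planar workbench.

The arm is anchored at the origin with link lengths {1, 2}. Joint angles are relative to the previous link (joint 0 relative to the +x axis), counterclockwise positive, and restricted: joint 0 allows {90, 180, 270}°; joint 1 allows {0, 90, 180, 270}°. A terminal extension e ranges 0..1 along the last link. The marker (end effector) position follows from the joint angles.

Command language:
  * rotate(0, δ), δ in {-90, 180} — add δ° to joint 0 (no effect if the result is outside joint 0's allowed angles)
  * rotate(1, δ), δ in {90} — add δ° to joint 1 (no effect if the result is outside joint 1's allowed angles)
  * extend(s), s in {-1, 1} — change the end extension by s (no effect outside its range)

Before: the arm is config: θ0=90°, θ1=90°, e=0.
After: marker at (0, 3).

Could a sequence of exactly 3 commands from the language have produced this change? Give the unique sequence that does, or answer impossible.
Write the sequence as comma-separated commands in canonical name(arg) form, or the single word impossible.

from: config: θ0=90°, θ1=90°, e=0
t=1 rotate(1, 90) ⇒ config: θ0=90°, θ1=180°, e=0
t=2 rotate(1, 90) ⇒ config: θ0=90°, θ1=270°, e=0
t=3 rotate(1, 90) ⇒ config: θ0=90°, θ1=0°, e=0
no other 3-command option fits: unique.

rotate(1, 90), rotate(1, 90), rotate(1, 90)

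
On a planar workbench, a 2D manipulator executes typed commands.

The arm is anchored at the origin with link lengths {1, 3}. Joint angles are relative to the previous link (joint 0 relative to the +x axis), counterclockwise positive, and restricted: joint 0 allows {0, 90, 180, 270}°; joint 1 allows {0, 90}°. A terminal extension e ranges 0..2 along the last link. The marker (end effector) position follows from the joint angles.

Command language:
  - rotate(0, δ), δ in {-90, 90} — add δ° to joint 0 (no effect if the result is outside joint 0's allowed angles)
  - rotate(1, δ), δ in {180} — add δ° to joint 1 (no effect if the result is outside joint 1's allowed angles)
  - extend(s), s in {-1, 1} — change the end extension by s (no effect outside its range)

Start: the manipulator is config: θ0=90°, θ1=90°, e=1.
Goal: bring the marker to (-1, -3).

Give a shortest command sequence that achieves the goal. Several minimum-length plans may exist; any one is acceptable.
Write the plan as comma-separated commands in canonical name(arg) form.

t0: config: θ0=90°, θ1=90°, e=1
[1] after rotate(0, 90): config: θ0=180°, θ1=90°, e=1
[2] after extend(-1): config: θ0=180°, θ1=90°, e=0
no 1-step plan works, so 2 is optimal.

rotate(0, 90), extend(-1)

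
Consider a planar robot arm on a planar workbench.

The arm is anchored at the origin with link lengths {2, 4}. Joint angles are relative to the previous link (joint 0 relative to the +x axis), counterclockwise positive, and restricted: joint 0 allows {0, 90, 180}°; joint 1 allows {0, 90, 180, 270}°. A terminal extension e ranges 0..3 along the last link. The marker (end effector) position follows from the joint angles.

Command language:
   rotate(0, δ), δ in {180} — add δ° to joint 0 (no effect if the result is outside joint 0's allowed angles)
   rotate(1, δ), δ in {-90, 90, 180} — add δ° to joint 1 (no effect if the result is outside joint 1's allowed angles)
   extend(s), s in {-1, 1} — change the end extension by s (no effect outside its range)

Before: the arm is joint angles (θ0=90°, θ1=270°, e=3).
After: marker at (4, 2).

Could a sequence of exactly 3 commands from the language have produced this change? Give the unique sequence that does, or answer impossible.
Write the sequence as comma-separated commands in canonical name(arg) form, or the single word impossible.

t0: joint angles (θ0=90°, θ1=270°, e=3)
1. extend(-1) → joint angles (θ0=90°, θ1=270°, e=2)
2. extend(-1) → joint angles (θ0=90°, θ1=270°, e=1)
3. extend(-1) → joint angles (θ0=90°, θ1=270°, e=0)
no other 3-command option fits: unique.

extend(-1), extend(-1), extend(-1)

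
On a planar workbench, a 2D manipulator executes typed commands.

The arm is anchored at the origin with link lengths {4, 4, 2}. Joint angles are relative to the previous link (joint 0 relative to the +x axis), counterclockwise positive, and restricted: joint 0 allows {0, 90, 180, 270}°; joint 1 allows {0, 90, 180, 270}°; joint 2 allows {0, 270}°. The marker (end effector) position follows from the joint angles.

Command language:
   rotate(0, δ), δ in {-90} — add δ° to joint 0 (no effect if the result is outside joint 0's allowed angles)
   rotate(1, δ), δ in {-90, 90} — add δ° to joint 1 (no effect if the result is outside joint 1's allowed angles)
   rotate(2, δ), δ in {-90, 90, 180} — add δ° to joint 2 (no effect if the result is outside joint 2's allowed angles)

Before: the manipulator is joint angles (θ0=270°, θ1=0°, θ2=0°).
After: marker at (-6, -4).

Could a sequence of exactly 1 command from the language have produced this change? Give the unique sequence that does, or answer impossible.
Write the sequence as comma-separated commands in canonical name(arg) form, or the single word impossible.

rotate(1, -90)

t0: joint angles (θ0=270°, θ1=0°, θ2=0°)
[1] after rotate(1, -90): joint angles (θ0=270°, θ1=270°, θ2=0°)
uniquely the one of 6 1-step routes that fits.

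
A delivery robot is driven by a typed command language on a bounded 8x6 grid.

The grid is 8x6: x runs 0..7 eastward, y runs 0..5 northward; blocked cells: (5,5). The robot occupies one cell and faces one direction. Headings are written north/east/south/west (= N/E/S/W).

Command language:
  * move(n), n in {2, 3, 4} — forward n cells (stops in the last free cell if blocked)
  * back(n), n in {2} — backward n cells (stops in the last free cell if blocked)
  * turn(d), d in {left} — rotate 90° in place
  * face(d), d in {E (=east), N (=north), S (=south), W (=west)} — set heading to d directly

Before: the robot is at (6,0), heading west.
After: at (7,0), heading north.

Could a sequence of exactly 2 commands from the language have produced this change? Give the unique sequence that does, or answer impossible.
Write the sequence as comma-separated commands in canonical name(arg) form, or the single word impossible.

back(2), face(N)

key: back(2) runs into the grid edge before its full distance
from: at (6,0), heading west
t=1 back(2) ⇒ at (7,0), heading west
t=2 face(N) ⇒ at (7,0), heading north
uniquely the one of 81 2-step routes that fits.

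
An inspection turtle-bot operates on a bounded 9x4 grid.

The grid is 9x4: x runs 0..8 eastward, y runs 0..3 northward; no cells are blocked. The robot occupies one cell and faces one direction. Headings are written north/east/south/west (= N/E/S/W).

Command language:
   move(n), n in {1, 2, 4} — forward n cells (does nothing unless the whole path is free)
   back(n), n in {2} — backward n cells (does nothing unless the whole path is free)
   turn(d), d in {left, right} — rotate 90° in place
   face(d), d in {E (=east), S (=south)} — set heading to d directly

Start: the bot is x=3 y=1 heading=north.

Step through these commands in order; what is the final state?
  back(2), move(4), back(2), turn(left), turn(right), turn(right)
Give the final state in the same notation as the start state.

x=3 y=1 heading=east

begin: x=3 y=1 heading=north
[1] after back(2): x=3 y=1 heading=north
[2] after move(4): x=3 y=1 heading=north
[3] after back(2): x=3 y=1 heading=north
[4] after turn(left): x=3 y=1 heading=west
[5] after turn(right): x=3 y=1 heading=north
[6] after turn(right): x=3 y=1 heading=east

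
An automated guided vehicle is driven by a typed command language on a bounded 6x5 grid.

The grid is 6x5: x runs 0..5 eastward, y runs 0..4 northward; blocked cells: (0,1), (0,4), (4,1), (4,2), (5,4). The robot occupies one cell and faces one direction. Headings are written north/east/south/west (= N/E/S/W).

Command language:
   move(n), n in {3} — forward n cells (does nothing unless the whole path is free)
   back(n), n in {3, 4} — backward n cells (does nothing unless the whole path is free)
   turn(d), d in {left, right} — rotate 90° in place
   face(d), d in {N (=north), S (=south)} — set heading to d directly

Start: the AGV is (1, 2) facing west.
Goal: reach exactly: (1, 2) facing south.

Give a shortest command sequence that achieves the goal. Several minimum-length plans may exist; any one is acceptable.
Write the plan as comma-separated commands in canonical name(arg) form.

start: (1, 2) facing west
[1] after turn(left): (1, 2) facing south
minimal: 1 command(s), checked below 1.

turn(left)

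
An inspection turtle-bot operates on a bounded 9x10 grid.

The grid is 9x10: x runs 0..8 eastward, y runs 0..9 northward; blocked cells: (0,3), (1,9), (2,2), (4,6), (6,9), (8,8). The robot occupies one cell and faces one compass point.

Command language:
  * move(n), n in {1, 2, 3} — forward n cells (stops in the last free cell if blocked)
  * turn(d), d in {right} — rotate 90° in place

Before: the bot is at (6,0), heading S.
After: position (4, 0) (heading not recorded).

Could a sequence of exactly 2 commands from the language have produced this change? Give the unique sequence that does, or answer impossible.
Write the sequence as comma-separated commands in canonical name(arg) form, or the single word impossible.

key: running move(2) before turn(right) would end elsewhere — order is forced
initial: at (6,0), heading S
[1] after turn(right): at (6,0), heading W
[2] after move(2): at (4,0), heading W
all 16 alternatives checked — unique.

turn(right), move(2)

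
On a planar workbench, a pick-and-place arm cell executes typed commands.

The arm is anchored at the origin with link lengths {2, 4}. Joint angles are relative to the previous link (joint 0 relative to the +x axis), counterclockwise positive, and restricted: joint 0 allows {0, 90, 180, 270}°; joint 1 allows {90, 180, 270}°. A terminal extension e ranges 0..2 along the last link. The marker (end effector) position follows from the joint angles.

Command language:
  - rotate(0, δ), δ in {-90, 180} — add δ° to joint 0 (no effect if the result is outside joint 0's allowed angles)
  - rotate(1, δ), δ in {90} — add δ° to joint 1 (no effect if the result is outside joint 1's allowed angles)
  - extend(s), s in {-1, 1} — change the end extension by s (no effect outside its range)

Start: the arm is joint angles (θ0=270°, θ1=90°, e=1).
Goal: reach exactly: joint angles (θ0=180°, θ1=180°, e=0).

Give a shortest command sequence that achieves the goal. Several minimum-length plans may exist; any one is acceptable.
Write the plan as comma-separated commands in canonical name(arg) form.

rotate(1, 90), rotate(0, -90), extend(-1)

from: joint angles (θ0=270°, θ1=90°, e=1)
step 1 (rotate(1, 90)): joint angles (θ0=270°, θ1=180°, e=1)
step 2 (rotate(0, -90)): joint angles (θ0=180°, θ1=180°, e=1)
step 3 (extend(-1)): joint angles (θ0=180°, θ1=180°, e=0)
no 2-step plan works, so 3 is optimal.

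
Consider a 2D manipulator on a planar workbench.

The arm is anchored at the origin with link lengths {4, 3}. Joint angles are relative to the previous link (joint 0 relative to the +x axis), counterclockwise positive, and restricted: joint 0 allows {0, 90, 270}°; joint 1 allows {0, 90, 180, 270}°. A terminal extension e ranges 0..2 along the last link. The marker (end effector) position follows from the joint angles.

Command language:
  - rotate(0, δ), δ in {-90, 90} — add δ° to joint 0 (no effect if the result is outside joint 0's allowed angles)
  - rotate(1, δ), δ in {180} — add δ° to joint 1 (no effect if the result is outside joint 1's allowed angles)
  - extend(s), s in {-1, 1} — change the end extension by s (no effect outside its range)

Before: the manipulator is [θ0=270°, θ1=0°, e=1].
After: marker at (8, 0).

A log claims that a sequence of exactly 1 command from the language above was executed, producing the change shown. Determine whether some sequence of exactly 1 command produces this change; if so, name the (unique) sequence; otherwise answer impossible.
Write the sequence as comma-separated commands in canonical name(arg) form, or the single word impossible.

rotate(0, 90)

start: [θ0=270°, θ1=0°, e=1]
t=1 rotate(0, 90) ⇒ [θ0=0°, θ1=0°, e=1]
no other 1-command option fits: unique.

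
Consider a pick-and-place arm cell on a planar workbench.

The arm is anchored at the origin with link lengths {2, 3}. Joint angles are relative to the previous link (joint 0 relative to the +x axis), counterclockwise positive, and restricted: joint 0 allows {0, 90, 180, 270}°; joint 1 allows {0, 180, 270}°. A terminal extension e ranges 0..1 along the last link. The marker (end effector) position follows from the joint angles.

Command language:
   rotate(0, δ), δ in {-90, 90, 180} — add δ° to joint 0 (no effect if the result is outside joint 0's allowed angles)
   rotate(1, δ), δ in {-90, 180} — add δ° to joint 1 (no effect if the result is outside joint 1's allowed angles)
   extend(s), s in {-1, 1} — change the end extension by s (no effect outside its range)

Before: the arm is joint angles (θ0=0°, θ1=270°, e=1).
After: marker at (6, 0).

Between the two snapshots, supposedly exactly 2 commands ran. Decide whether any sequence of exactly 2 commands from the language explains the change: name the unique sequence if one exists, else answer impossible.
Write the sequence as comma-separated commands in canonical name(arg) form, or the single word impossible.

rotate(1, -90), rotate(1, 180)

key: running rotate(1, 180) before rotate(1, -90) would end elsewhere — order is forced
begin: joint angles (θ0=0°, θ1=270°, e=1)
t=1 rotate(1, -90) ⇒ joint angles (θ0=0°, θ1=180°, e=1)
t=2 rotate(1, 180) ⇒ joint angles (θ0=0°, θ1=0°, e=1)
uniquely the one of 49 2-step routes that fits.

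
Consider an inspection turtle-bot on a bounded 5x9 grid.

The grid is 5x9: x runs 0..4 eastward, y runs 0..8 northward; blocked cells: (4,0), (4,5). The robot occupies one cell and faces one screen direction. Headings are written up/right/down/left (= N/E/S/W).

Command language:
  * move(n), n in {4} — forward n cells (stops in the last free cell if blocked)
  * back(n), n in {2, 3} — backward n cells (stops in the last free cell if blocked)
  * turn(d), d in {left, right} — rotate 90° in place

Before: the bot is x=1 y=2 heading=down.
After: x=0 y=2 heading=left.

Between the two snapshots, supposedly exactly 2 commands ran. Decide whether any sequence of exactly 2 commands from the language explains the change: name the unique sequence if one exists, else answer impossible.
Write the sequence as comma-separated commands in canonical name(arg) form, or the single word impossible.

key: position moved to (0,2) AND the heading swung to W — translation plus rotation needed
initial: x=1 y=2 heading=down
t=1 turn(right) ⇒ x=1 y=2 heading=left
t=2 move(4) ⇒ x=0 y=2 heading=left
no rival 2-sequence matches.

turn(right), move(4)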